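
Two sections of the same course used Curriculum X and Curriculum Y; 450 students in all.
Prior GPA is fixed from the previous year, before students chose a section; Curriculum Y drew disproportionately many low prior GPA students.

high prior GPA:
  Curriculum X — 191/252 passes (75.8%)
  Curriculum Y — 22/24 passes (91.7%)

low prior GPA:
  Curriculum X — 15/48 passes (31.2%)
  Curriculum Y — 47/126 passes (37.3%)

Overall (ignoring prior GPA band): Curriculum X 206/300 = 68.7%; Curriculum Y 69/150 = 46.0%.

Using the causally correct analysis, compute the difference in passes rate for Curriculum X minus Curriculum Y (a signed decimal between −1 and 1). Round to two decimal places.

The stratified and pooled comparisons disagree (Curriculum Y wins within each prior GPA band; Curriculum X wins overall), so the answer turns on the causal role of prior GPA band.
Prior GPA band is set before the teaching method has any effect — it is not caused by the teaching method — and it independently drives the outcome. That makes it a confounder, so the causal comparison is within prior GPA band levels.
Adjusting over the population distribution of prior GPA band: 0.613·(0.758−0.917) + 0.387·(0.312−0.373) = -0.121.

-0.12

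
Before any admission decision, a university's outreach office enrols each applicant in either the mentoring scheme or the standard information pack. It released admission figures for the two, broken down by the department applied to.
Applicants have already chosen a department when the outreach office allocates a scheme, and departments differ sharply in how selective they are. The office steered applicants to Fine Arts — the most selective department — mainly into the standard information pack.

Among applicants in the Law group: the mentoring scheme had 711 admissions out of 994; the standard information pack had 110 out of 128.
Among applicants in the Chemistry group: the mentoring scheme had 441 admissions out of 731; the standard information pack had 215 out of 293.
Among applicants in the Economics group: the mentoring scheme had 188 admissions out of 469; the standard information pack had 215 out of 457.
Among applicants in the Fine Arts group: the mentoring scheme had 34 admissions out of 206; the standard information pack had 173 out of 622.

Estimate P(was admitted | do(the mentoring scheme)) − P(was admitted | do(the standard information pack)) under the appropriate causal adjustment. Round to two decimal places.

-0.12

Department satisfies the back-door criterion: it is not a descendant of the outreach scheme, and it blocks the spurious path from outreach scheme to outcome. Adjusting for it (i.e., using the within-department rates) gives the causal effect.
Adjusting over the population distribution of department: 0.288·(0.715−0.859) + 0.263·(0.603−0.734) + 0.237·(0.401−0.470) + 0.212·(0.165−0.278) = -0.116.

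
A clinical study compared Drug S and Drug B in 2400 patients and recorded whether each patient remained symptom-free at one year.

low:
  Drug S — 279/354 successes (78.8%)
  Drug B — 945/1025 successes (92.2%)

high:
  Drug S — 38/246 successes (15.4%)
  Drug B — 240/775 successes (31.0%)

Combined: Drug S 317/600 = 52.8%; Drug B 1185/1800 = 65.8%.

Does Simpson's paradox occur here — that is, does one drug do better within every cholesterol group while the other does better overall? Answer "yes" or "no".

Within each cholesterol level (low 78.8% vs 92.2%; high 15.4% vs 31.0%), Drug B has the higher rate every time. Pooled: 52.8% vs 65.8% — Drug B has the higher rate overall. They agree.

no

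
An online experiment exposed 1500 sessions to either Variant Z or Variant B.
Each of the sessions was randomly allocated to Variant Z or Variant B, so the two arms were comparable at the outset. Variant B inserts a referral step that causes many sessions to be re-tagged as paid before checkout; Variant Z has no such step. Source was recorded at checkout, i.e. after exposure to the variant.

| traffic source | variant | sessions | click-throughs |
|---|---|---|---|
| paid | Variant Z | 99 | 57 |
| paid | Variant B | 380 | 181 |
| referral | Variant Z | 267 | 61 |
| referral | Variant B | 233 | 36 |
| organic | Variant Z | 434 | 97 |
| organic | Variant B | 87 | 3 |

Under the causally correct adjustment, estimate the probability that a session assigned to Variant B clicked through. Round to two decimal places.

0.31

The stratified and pooled comparisons disagree (Variant Z wins within each traffic source; Variant B wins overall), so the answer turns on the causal role of traffic source.
Stratifying would compare variants among sessions the variants themselves sorted into traffic source groups — a form of selection on an intermediate. The unconditioned pooled rates give the total causal effect.
So P(outcome | do(Variant B)) is just the pooled rate for Variant B: 220/700 = 0.314.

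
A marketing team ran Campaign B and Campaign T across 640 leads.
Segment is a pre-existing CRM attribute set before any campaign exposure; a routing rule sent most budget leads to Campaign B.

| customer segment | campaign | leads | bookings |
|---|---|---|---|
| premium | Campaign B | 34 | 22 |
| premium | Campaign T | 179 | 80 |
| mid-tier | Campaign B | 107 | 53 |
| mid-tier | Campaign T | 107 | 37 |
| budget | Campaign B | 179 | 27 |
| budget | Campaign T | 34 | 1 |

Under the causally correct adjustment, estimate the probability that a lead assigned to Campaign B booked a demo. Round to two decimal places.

Here customer segment is a common cause — it drives both which campaign a case falls under and the outcome. The crude comparison mixes populations; the stratum-specific rates are the causally relevant ones.
Standardising Campaign B to the population customer segment mix: 0.333·22/34 + 0.334·53/107 + 0.333·27/179 = 0.431.

0.43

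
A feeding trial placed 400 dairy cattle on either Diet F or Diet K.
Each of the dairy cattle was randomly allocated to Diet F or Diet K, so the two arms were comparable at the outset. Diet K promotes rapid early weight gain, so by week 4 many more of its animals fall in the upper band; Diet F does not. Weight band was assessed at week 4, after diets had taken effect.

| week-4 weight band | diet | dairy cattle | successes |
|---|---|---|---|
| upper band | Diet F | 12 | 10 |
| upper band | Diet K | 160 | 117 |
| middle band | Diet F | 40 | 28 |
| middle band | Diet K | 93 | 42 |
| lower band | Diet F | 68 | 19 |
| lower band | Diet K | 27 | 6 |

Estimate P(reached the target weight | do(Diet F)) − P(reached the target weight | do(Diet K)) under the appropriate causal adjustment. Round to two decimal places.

Diet F is higher inside every week-4 weight band stratum but Diet K is higher in aggregate. Whether to stratify depends on how week-4 weight band relates to the diet.
The distribution of week-4 weight band is itself part of what the diet does — it is an intermediate outcome. Holding it fixed would remove that part of the effect; the total effect is the pooled difference.
The causal difference is the pooled difference: 0.475 − 0.589 = -0.114.

-0.11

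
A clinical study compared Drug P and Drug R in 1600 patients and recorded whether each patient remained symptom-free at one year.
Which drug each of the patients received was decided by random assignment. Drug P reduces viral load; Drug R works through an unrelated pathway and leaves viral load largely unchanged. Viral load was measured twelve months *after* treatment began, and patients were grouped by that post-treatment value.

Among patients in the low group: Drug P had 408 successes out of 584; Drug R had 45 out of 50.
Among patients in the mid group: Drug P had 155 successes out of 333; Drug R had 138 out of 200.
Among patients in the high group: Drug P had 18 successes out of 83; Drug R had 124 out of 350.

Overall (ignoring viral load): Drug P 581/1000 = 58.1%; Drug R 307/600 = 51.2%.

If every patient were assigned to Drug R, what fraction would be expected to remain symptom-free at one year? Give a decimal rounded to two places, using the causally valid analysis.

Viral load lies on the pathway drug → viral load → outcome, so adjusting for it blocks the indirect effect. For the total causal effect of drug, use the unadjusted pooled rates.
So P(outcome | do(Drug R)) is just the pooled rate for Drug R: 307/600 = 0.512.

0.51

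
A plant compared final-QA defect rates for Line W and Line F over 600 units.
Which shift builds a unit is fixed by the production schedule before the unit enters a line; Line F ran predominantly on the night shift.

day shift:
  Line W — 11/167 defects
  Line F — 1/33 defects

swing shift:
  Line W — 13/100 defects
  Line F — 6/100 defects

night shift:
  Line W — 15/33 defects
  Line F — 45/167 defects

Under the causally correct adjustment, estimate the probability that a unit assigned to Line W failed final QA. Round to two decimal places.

0.22

Line F is lower inside every shift stratum but Line W is lower in aggregate. Whether to stratify depends on how shift relates to the line.
Here shift is a common cause — it drives both which line a case falls under and the outcome. The crude comparison mixes populations; the stratum-specific rates are the causally relevant ones.
Standardising Line W to the population shift mix: 0.333·11/167 + 0.333·13/100 + 0.333·15/33 = 0.217.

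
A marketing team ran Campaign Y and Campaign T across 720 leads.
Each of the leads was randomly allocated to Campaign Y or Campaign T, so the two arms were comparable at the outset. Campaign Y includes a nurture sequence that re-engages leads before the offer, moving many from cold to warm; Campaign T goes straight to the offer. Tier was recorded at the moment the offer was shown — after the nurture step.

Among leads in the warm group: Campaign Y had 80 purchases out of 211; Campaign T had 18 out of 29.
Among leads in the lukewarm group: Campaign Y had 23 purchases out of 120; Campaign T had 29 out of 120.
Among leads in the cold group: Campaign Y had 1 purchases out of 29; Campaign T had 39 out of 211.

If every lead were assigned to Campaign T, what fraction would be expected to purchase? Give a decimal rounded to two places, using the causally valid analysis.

The stratified and pooled comparisons disagree (Campaign T wins within each engagement tier; Campaign Y wins overall), so the answer turns on the causal role of engagement tier.
Engagement tier is downstream of the campaign. One should not condition on a consequence of treatment, so the overall rates are the right comparison.
So P(outcome | do(Campaign T)) is just the pooled rate for Campaign T: 86/360 = 0.239.

0.24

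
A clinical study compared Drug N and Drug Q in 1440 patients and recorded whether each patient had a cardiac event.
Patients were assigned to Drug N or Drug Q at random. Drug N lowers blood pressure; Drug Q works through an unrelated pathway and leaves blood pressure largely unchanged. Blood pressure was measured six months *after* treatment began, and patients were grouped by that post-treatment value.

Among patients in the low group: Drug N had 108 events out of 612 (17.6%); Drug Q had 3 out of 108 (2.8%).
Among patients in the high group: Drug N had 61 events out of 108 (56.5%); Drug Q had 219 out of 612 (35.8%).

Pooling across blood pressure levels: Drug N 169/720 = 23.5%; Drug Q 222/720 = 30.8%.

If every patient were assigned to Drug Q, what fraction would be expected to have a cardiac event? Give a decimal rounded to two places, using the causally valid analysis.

0.31

Within every blood pressure level Drug Q has the lower rate, yet pooled Drug N does — Simpson's reversal.
Blood pressure is recorded after the drug and is itself shifted by it — it sits on the causal path from drug to outcome. Conditioning on a mediator would strip out part of the effect we want; the pooled comparison gives the total causal effect.
So P(outcome | do(Drug Q)) is just the pooled rate for Drug Q: 222/720 = 0.308.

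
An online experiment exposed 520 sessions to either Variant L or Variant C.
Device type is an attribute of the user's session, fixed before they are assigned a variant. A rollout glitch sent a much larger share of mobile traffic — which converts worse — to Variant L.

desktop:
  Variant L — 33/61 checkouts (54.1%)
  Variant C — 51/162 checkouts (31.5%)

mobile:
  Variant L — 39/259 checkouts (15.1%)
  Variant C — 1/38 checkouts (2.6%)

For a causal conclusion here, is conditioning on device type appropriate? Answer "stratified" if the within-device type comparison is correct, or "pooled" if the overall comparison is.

Variant L is higher inside every device type stratum but Variant C is higher in aggregate. Whether to stratify depends on how device type relates to the variant.
Device type is set before the variant has any effect — it is not caused by the variant — and it independently drives the outcome. That makes it a confounder, so the causal comparison is within device type levels.
Within each level — desktop: 54.1% vs 31.5%; mobile: 15.1% vs 2.6% — Variant L is higher every time.

stratified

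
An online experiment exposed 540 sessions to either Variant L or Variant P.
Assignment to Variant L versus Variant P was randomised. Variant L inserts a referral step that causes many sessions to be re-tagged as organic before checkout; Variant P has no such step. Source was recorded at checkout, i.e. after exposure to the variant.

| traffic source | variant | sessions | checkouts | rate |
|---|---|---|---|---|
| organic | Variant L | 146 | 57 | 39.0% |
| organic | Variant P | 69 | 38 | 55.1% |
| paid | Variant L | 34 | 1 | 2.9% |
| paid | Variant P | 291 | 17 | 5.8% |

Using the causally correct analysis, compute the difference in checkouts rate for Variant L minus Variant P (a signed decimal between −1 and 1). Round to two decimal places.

+0.17

The distribution of traffic source is itself part of what the variant does — it is an intermediate outcome. Holding it fixed would remove that part of the effect; the total effect is the pooled difference.
The causal difference is the pooled difference: 0.322 − 0.153 = +0.169.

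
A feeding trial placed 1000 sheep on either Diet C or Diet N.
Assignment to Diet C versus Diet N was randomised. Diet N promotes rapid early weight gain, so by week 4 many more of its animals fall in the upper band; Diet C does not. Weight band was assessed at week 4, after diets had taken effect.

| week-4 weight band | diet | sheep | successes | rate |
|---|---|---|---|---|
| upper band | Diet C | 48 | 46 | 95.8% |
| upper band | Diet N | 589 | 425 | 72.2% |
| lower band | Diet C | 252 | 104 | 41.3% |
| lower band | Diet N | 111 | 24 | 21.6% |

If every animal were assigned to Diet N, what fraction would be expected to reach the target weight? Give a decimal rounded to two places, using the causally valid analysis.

0.64

Within every week-4 weight band level Diet C has the higher rate, yet pooled Diet N does — Simpson's reversal.
Week-4 weight band is recorded after the diet and is itself shifted by it — it sits on the causal path from diet to outcome. Conditioning on a mediator would strip out part of the effect we want; the pooled comparison gives the total causal effect.
So P(outcome | do(Diet N)) is just the pooled rate for Diet N: 449/700 = 0.641.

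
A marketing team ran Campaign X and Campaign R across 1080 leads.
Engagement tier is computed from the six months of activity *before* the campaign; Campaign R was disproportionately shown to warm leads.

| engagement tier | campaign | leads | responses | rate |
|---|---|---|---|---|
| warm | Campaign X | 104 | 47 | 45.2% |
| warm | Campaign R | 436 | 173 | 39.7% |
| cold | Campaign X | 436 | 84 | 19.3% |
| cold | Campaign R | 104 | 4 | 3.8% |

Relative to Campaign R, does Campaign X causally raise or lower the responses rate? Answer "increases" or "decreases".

increases

The engagement tier-specific comparison favours Campaign X throughout, but the pooled figures favour Campaign R. The question is whether to condition on engagement tier.
Engagement tier is set before the campaign has any effect — it is not caused by the campaign — and it independently drives the outcome. That makes it a confounder, so the causal comparison is within engagement tier levels.
Within each level — warm: 45.2% vs 39.7%; cold: 19.3% vs 3.8% — Campaign X is higher every time.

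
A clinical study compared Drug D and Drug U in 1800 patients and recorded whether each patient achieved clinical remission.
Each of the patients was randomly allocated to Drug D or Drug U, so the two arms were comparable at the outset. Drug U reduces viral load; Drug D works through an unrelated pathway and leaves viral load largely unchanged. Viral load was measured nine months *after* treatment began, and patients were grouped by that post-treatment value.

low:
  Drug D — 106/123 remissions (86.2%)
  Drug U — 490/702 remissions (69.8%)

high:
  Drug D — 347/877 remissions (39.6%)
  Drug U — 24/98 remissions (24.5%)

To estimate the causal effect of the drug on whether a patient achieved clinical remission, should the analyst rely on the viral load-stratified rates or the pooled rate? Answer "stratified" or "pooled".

Viral load is downstream of the drug. One should not condition on a consequence of treatment, so the overall rates are the right comparison.
Pooled: Drug D 45.3% vs Drug U 64.2%; Drug U is higher overall.

pooled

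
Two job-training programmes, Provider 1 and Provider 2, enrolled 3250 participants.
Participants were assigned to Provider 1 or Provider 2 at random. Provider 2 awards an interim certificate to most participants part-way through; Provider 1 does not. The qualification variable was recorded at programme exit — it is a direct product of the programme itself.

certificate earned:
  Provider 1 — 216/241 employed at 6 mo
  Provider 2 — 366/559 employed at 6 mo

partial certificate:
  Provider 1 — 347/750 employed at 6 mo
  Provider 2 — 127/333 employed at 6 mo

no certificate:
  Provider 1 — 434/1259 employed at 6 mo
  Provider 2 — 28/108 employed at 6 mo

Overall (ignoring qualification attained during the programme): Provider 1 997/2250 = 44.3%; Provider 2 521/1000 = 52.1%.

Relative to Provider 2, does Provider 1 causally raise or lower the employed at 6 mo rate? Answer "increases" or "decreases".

Stratifying would compare programmes among participants the programmes themselves sorted into qualification attained during the programme groups — a form of selection on an intermediate. The unconditioned pooled rates give the total causal effect.
Pooled: Provider 1 44.3% vs Provider 2 52.1%; Provider 2 is higher overall.

decreases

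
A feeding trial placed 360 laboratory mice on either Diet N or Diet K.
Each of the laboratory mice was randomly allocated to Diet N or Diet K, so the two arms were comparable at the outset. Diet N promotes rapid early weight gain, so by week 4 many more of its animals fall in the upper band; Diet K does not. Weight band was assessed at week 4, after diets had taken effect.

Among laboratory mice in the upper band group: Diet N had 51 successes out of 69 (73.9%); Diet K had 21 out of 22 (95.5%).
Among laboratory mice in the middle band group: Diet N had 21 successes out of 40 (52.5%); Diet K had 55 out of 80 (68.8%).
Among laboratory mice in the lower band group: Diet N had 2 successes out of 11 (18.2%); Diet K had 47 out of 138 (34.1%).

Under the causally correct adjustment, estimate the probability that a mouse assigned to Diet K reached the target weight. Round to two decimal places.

0.51

The week-4 weight band-specific comparison favours Diet K throughout, but the pooled figures favour Diet N. The question is whether to condition on week-4 weight band.
Week-4 weight band here is a post-treatment variable shaped by the diet; conditioning on it would introduce bias rather than remove it. The overall comparison is the causal one.
So P(outcome | do(Diet K)) is just the pooled rate for Diet K: 123/240 = 0.512.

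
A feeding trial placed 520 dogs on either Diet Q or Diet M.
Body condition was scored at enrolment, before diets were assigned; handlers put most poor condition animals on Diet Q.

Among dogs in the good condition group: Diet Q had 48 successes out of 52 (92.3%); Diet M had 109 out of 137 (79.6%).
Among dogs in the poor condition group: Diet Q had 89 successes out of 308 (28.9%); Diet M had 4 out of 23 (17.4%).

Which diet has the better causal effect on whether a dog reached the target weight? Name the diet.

Diet Q

Within every starting body condition level Diet Q has the higher rate, yet pooled Diet M does — Simpson's reversal.
The imbalance in starting body condition arose from how dogs were allocated, not from anything the diet did; and starting body condition independently affects the outcome. The pooled gap is confounded — condition on starting body condition.
Within each level — good condition: 92.3% vs 79.6%; poor condition: 28.9% vs 17.4% — Diet Q is higher every time.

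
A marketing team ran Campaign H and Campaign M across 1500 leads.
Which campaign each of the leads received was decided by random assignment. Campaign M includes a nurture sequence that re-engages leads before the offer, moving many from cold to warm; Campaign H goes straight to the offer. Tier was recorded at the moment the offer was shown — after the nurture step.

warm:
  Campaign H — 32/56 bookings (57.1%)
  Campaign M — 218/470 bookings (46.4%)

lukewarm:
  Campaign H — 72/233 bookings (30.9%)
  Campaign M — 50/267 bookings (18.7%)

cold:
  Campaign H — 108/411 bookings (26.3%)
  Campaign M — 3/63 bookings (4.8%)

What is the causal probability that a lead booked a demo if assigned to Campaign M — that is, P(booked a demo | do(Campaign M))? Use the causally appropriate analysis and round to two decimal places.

Campaign H is higher inside every engagement tier stratum but Campaign M is higher in aggregate. Whether to stratify depends on how engagement tier relates to the campaign.
Engagement tier here is a post-treatment variable shaped by the campaign; conditioning on it would introduce bias rather than remove it. The overall comparison is the causal one.
So P(outcome | do(Campaign M)) is just the pooled rate for Campaign M: 271/800 = 0.339.

0.34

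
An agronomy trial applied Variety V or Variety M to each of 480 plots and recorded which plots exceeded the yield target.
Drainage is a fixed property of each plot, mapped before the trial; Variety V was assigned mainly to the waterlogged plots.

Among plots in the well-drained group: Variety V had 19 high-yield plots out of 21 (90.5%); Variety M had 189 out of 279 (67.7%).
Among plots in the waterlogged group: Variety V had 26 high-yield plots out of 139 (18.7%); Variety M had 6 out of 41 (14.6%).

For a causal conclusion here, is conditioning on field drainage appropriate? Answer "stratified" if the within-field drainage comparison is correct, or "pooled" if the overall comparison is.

Field drainage differs across varietys for reasons unrelated to any effect of the variety itself, and it separately predicts the outcome — a classic confounder. We must compare within field drainage levels.
Within each level — well-drained: 90.5% vs 67.7%; waterlogged: 18.7% vs 14.6% — Variety V is higher every time.

stratified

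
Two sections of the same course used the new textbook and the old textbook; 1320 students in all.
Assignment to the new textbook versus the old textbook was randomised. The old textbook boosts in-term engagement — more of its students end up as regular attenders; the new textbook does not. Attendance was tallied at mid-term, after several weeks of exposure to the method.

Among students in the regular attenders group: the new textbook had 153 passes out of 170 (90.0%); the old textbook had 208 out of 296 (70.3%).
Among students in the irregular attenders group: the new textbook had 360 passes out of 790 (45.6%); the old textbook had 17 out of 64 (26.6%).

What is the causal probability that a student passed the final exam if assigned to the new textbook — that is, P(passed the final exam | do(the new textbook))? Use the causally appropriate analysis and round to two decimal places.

the new textbook is higher inside every mid-term attendance stratum but the old textbook is higher in aggregate. Whether to stratify depends on how mid-term attendance relates to the teaching method.
The distribution of mid-term attendance is itself part of what the teaching method does — it is an intermediate outcome. Holding it fixed would remove that part of the effect; the total effect is the pooled difference.
So P(outcome | do(the new textbook)) is just the pooled rate for the new textbook: 513/960 = 0.534.

0.53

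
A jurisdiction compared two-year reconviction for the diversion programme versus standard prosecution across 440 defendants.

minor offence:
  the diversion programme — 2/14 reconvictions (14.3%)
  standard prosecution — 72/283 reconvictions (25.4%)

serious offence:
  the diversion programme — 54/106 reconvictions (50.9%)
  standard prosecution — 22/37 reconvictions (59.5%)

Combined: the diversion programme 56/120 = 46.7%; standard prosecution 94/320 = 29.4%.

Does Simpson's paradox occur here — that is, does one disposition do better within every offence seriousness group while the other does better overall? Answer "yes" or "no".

yes

Within each offence seriousness level (minor offence 14.3% vs 25.4%; serious offence 50.9% vs 59.5%), the diversion programme has the lower rate every time. Pooled: 46.7% vs 29.4% — standard prosecution has the lower rate overall. The two comparisons disagree.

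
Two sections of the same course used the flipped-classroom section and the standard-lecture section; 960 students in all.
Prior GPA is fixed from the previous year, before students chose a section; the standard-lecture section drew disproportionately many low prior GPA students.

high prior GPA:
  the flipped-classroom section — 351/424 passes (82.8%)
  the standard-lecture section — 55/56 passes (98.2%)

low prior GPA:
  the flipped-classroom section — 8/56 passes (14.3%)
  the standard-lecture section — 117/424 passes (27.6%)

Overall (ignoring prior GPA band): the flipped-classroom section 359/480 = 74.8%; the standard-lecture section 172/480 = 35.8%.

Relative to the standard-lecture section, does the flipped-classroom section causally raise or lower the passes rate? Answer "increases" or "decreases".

the standard-lecture section is higher inside every prior GPA band stratum but the flipped-classroom section is higher in aggregate. Whether to stratify depends on how prior GPA band relates to the teaching method.
Since prior GPA band is a pre-existing factor (not a product of the teaching method) and it affects the outcome on its own, it is a confounder. The stratified rates, not the pooled rate, identify the causal effect.
Within each level — high prior GPA: 82.8% vs 98.2%; low prior GPA: 14.3% vs 27.6% — the standard-lecture section is higher every time.

decreases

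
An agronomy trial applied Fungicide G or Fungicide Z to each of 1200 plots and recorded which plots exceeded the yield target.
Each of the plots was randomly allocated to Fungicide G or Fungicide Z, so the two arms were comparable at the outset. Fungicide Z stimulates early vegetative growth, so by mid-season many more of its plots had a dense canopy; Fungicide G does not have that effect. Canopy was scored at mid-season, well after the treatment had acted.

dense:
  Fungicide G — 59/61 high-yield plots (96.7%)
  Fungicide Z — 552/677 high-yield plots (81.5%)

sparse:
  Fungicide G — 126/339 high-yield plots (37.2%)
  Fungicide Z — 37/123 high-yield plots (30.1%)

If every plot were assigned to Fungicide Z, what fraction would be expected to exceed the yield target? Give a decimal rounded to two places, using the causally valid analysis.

Mid-season canopy is downstream of the fungicide. One should not condition on a consequence of treatment, so the overall rates are the right comparison.
So P(outcome | do(Fungicide Z)) is just the pooled rate for Fungicide Z: 589/800 = 0.736.

0.74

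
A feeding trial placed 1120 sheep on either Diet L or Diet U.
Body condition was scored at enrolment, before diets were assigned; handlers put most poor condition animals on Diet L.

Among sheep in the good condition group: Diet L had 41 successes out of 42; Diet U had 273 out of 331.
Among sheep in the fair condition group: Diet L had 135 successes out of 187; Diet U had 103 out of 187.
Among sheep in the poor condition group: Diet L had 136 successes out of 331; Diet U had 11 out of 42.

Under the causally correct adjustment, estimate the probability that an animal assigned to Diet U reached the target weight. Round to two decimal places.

0.55

The starting body condition-specific comparison favours Diet L throughout, but the pooled figures favour Diet U. The question is whether to condition on starting body condition.
Here starting body condition is a common cause — it drives both which diet a case falls under and the outcome. The crude comparison mixes populations; the stratum-specific rates are the causally relevant ones.
Standardising Diet U to the population starting body condition mix: 0.333·273/331 + 0.334·103/187 + 0.333·11/42 = 0.546.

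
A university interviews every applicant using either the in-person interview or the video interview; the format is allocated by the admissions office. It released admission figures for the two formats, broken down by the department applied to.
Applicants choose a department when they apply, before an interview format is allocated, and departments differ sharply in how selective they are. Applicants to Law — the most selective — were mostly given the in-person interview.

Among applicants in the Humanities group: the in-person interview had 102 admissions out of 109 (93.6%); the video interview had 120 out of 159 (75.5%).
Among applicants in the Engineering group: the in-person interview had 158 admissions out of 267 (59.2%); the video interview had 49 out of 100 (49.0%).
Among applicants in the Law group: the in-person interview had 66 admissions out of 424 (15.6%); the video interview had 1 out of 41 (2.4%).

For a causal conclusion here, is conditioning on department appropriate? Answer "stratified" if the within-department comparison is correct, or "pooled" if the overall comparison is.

The department-specific comparison favours the in-person interview throughout, but the pooled figures favour the video interview. The question is whether to condition on department.
Nothing the interview format does changes department; the imbalance is an allocation artefact. With department also predicting the outcome, the pooled figure is confounded, and the within-stratum comparison is the causal one.
Within each level — Humanities: 93.6% vs 75.5%; Engineering: 59.2% vs 49.0%; Law: 15.6% vs 2.4% — the in-person interview is higher every time.

stratified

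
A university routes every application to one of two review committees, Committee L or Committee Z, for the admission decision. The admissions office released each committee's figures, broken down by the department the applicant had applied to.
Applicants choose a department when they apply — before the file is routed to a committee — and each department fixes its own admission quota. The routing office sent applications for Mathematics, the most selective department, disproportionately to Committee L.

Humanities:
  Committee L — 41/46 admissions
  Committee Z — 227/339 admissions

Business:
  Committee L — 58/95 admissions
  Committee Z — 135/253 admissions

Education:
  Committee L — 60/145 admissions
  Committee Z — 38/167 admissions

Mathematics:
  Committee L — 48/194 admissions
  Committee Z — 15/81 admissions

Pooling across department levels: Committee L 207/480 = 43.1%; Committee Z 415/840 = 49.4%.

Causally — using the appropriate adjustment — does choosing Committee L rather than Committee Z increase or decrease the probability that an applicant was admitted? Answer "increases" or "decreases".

The stratified and pooled comparisons disagree (Committee L wins within each department; Committee Z wins overall), so the answer turns on the causal role of department.
Nothing the review committee does changes department; the imbalance is an allocation artefact. With department also predicting the outcome, the pooled figure is confounded, and the within-stratum comparison is the causal one.
Within each level — Humanities: 89.1% vs 67.0%; Business: 61.1% vs 53.4%; Education: 41.4% vs 22.8%; Mathematics: 24.7% vs 18.5% — Committee L is higher every time.

increases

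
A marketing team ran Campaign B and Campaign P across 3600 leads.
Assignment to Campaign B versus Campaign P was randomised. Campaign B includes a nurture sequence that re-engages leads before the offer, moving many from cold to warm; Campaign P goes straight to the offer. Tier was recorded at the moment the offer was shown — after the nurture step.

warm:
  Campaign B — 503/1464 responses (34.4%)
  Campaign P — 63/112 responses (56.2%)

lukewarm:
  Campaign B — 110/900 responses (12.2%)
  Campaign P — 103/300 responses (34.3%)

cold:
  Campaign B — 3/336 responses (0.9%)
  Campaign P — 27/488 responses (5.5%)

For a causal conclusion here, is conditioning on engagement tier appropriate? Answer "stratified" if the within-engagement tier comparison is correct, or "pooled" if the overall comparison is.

pooled

Engagement tier here is a post-treatment variable shaped by the campaign; conditioning on it would introduce bias rather than remove it. The overall comparison is the causal one.
Pooled: Campaign B 22.8% vs Campaign P 21.4%; Campaign B is higher overall.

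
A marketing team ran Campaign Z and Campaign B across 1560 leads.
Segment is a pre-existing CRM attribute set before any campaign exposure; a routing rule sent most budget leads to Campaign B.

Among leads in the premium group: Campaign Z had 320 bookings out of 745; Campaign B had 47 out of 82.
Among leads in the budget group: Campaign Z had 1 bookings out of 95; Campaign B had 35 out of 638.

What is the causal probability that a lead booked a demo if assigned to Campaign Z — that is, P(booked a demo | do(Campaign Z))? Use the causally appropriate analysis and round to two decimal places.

The customer segment-specific comparison favours Campaign B throughout, but the pooled figures favour Campaign Z. The question is whether to condition on customer segment.
Here customer segment is a common cause — it drives both which campaign a case falls under and the outcome. The crude comparison mixes populations; the stratum-specific rates are the causally relevant ones.
Standardising Campaign Z to the population customer segment mix: 0.530·320/745 + 0.470·1/95 = 0.233.

0.23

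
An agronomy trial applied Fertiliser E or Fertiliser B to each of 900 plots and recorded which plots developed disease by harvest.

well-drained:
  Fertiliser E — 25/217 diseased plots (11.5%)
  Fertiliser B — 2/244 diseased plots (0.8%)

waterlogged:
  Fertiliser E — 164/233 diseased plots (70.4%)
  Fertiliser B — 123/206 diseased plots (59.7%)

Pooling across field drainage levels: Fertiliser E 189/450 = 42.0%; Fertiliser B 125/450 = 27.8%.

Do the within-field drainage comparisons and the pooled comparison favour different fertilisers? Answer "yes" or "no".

Within each field drainage level (well-drained 11.5% vs 0.8%; waterlogged 70.4% vs 59.7%), Fertiliser B has the lower rate every time. Pooled: 42.0% vs 27.8% — Fertiliser B has the lower rate overall. They agree.

no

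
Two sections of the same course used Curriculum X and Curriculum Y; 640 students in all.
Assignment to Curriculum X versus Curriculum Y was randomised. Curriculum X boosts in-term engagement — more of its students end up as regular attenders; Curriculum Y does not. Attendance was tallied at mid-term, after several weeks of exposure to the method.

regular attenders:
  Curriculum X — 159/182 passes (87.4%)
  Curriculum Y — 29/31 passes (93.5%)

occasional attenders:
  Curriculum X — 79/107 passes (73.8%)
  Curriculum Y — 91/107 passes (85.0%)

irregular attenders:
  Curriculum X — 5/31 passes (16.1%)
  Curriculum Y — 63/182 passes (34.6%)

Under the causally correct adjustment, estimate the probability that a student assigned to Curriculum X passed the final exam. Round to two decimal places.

The stratified and pooled comparisons disagree (Curriculum Y wins within each mid-term attendance; Curriculum X wins overall), so the answer turns on the causal role of mid-term attendance.
Because the teaching method influences mid-term attendance, mid-term attendance is a post-treatment mediator, not a confounder. Stratifying on it would bias the estimate; the causal effect is the crude pooled difference.
So P(outcome | do(Curriculum X)) is just the pooled rate for Curriculum X: 243/320 = 0.759.

0.76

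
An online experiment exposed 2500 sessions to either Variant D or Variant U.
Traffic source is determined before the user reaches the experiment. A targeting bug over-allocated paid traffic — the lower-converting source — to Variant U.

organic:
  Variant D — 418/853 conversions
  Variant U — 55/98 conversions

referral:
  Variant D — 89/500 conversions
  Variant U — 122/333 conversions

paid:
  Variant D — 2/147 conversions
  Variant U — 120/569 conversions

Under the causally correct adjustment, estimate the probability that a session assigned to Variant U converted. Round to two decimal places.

0.40

Traffic source satisfies the back-door criterion: it is not a descendant of the variant, and it blocks the spurious path from variant to outcome. Adjusting for it (i.e., using the within-traffic source rates) gives the causal effect.
Standardising Variant U to the population traffic source mix: 0.380·55/98 + 0.333·122/333 + 0.286·120/569 = 0.396.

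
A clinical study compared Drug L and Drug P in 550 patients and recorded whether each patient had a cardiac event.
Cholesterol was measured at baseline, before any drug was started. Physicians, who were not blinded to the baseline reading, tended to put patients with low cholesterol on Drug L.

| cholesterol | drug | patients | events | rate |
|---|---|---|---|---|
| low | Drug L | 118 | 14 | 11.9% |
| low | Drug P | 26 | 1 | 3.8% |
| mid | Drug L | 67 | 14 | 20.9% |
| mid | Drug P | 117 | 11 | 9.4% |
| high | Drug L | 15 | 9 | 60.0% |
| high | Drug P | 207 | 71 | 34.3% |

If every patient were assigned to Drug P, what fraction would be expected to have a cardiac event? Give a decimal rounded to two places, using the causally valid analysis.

0.18

The stratified and pooled comparisons disagree (Drug P wins within each cholesterol; Drug L wins overall), so the answer turns on the causal role of cholesterol.
Cholesterol is set before the drug has any effect — it is not caused by the drug — and it independently drives the outcome. That makes it a confounder, so the causal comparison is within cholesterol levels.
Standardising Drug P to the population cholesterol mix: 0.262·1/26 + 0.335·11/117 + 0.404·71/207 = 0.180.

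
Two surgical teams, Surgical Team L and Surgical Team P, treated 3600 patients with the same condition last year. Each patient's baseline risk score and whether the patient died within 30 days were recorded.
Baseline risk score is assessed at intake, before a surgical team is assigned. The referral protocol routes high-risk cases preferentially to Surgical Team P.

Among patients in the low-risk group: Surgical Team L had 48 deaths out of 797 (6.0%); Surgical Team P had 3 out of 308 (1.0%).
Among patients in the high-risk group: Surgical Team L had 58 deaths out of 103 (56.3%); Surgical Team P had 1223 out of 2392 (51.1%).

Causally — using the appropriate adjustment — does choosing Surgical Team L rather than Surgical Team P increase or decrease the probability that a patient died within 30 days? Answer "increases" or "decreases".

increases

The baseline risk score-specific comparison favours Surgical Team P throughout, but the pooled figures favour Surgical Team L. The question is whether to condition on baseline risk score.
Baseline risk score is set before the surgical team has any effect — it is not caused by the surgical team — and it independently drives the outcome. That makes it a confounder, so the causal comparison is within baseline risk score levels.
Within each level — low-risk: 6.0% vs 1.0%; high-risk: 56.3% vs 51.1% — Surgical Team P is lower every time.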